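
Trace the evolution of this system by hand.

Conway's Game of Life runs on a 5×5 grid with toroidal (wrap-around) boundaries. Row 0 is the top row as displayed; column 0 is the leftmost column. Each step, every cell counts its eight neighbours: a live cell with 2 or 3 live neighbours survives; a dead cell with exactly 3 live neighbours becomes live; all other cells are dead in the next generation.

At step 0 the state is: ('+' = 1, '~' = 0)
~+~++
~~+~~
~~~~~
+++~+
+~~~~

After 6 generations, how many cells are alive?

step 0: ~+~++
~~+~~
~~~~~
+++~+
+~~~~
step 1: +++++
~~++~
+~++~
++~~+
~~~~~
step 2: ++~~+
~~~~~
+~~~~
+++++
~~~~~
step 3: +~~~~
~+~~+
+~++~
+++++
~~~~~
step 4: +~~~~
~++++
~~~~~
+~~~~
~~++~
step 5: +~~~~
+++++
+++++
~~~~~
~+~~+
step 6: ~~~~~
~~~~~
~~~~~
~~~~~
+~~~~

1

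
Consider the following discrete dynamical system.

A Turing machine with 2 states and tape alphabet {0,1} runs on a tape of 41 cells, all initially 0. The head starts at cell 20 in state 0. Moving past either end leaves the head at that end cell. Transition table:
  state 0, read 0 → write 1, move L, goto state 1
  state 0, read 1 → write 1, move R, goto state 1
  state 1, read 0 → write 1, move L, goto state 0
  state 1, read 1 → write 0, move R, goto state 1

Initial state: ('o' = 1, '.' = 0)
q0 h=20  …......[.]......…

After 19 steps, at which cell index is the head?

1

t=0: q0 h=20  …......[.]......…
t=1: q1 h=19  …......[.]o.....…
t=2: q0 h=18  …......[.]oo....…
t=3: q1 h=17  …......[.]ooo...…
t=4: q0 h=16  …......[.]oooo..…
t=5: q1 h=15  …......[.]ooooo.…
t=6: q0 h=14  …......[.]oooooo…
t=7: q1 h=13  …......[.]oooooo…
t=8: q0 h=12  …......[.]oooooo…
t=9: q1 h=11  …......[.]oooooo…
t=10: q0 h=10  …......[.]oooooo…
t=11: q1 h= 9  …......[.]oooooo…
t=12: q0 h= 8  …......[.]oooooo…
t=13: q1 h= 7  …......[.]oooooo…
t=14: q0 h= 6  |......[.]oooooo…
t=15: q1 h= 5  |.....[.]oooooo…
t=16: q0 h= 4  |....[.]oooooo…
t=17: q1 h= 3  |...[.]oooooo…
t=18: q0 h= 2  |..[.]oooooo…
t=19: q1 h= 1  |.[.]oooooo…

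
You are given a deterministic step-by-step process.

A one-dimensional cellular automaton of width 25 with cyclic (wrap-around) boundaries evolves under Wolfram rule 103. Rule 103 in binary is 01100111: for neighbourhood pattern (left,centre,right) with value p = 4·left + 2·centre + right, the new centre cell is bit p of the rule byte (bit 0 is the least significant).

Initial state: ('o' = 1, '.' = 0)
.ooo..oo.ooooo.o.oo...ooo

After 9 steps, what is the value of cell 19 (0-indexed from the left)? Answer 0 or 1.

0

t=0: .ooo..oo.ooooo.o.oo...ooo
t=1: o..o.o.oo....oooo.o.oo..o
t=2: o.ooooo.o.ooo...oooo.o.o.
t=3: oo....oooo..o.oo...oooooo
t=4: .o.ooo...o.ooo.o.oo......
t=5: ooo..o.oooo..oooo.o.ooooo
t=6: ..o.ooo...o.o...oooo.....
t=7: oooo..o.ooooo.oo...o.oooo
t=8: ...o.ooo....oo.o.oooo....
t=9: ooooo..o.ooo.oooo...o.ooo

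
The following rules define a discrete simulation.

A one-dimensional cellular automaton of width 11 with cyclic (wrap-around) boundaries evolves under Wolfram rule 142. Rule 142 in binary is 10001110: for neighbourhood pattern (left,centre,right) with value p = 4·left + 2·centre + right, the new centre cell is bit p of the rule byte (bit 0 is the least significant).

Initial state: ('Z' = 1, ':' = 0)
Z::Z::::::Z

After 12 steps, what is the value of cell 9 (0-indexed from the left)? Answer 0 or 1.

1

t=0: Z::Z::::::Z
t=1: ::ZZ:::::ZZ
t=2: :ZZ:::::ZZ:
t=3: ZZ:::::ZZ::
t=4: Z:::::ZZ::Z
t=5: :::::ZZ::ZZ
t=6: ::::ZZ::ZZ:
t=7: :::ZZ::ZZ::
t=8: ::ZZ::ZZ:::
t=9: :ZZ::ZZ::::
t=10: ZZ::ZZ:::::
t=11: Z::ZZ:::::Z
t=12: ::ZZ:::::ZZ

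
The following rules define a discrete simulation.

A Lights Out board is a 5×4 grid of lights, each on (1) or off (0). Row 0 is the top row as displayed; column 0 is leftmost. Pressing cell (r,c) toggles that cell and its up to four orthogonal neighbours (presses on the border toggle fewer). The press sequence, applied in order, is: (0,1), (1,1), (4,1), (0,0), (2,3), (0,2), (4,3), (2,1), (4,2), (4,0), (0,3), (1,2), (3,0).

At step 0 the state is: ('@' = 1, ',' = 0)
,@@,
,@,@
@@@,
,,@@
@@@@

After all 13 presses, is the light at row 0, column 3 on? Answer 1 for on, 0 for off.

0

t=0: ,@@,
,@,@
@@@,
,,@@
@@@@
t=1: @,,,
,,,@
@@@,
,,@@
@@@@
t=2: @@,,
@@@@
@,@,
,,@@
@@@@
t=3: @@,,
@@@@
@,@,
,@@@
,,,@
t=4: ,,,,
,@@@
@,@,
,@@@
,,,@
t=5: ,,,,
,@@,
@,,@
,@@,
,,,@
t=6: ,@@@
,@,,
@,,@
,@@,
,,,@
t=7: ,@@@
,@,,
@,,@
,@@@
,,@,
t=8: ,@@@
,,,,
,@@@
,,@@
,,@,
t=9: ,@@@
,,,,
,@@@
,,,@
,@,@
t=10: ,@@@
,,,,
,@@@
@,,@
@,,@
t=11: ,@,,
,,,@
,@@@
@,,@
@,,@
t=12: ,@@,
,@@,
,@,@
@,,@
@,,@
t=13: ,@@,
,@@,
@@,@
,@,@
,,,@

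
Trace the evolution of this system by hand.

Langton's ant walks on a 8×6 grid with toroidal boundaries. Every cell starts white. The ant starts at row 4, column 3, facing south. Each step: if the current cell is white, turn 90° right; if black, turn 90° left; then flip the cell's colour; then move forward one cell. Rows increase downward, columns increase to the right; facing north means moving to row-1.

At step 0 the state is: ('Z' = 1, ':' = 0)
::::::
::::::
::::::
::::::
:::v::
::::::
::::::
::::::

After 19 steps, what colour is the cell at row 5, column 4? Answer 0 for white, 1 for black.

1

k=0  ::::::
::::::
::::::
::::::
:::v::
::::::
::::::
::::::
k=1  ::::::
::::::
::::::
::::::
::<Z::
::::::
::::::
::::::
k=2  ::::::
::::::
::::::
::^:::
::ZZ::
::::::
::::::
::::::
k=3  ::::::
::::::
::::::
::Z>::
::ZZ::
::::::
::::::
::::::
k=4  ::::::
::::::
::::::
::ZZ::
::Zv::
::::::
::::::
::::::
k=5  ::::::
::::::
::::::
::ZZ::
::Z:>:
::::::
::::::
::::::
k=6  ::::::
::::::
::::::
::ZZ::
::Z:Z:
::::v:
::::::
::::::
k=7  ::::::
::::::
::::::
::ZZ::
::Z:Z:
:::<Z:
::::::
::::::
k=8  ::::::
::::::
::::::
::ZZ::
::Z^Z:
:::ZZ:
::::::
::::::
k=9  ::::::
::::::
::::::
::ZZ::
::ZZ>:
:::ZZ:
::::::
::::::
k=10  ::::::
::::::
::::::
::ZZ^:
::ZZ::
:::ZZ:
::::::
::::::
k=11  ::::::
::::::
::::::
::ZZZ>
::ZZ::
:::ZZ:
::::::
::::::
k=12  ::::::
::::::
::::::
::ZZZZ
::ZZ:v
:::ZZ:
::::::
::::::
k=13  ::::::
::::::
::::::
::ZZZZ
::ZZ<Z
:::ZZ:
::::::
::::::
k=14  ::::::
::::::
::::::
::ZZ^Z
::ZZZZ
:::ZZ:
::::::
::::::
k=15  ::::::
::::::
::::::
::Z<:Z
::ZZZZ
:::ZZ:
::::::
::::::
k=16  ::::::
::::::
::::::
::Z::Z
::ZvZZ
:::ZZ:
::::::
::::::
k=17  ::::::
::::::
::::::
::Z::Z
::Z:>Z
:::ZZ:
::::::
::::::
k=18  ::::::
::::::
::::::
::Z:^Z
::Z::Z
:::ZZ:
::::::
::::::
k=19  ::::::
::::::
::::::
::Z:Z>
::Z::Z
:::ZZ:
::::::
::::::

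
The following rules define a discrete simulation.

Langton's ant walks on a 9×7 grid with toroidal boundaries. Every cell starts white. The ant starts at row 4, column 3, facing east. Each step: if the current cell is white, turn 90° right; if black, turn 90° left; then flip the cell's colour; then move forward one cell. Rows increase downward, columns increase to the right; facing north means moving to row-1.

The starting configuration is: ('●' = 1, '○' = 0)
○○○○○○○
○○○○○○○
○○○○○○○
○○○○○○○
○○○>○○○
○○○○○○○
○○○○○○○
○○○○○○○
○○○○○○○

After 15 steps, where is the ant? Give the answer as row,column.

[0] ○○○○○○○
○○○○○○○
○○○○○○○
○○○○○○○
○○○>○○○
○○○○○○○
○○○○○○○
○○○○○○○
○○○○○○○
[1] ○○○○○○○
○○○○○○○
○○○○○○○
○○○○○○○
○○○●○○○
○○○v○○○
○○○○○○○
○○○○○○○
○○○○○○○
[2] ○○○○○○○
○○○○○○○
○○○○○○○
○○○○○○○
○○○●○○○
○○<●○○○
○○○○○○○
○○○○○○○
○○○○○○○
[3] ○○○○○○○
○○○○○○○
○○○○○○○
○○○○○○○
○○^●○○○
○○●●○○○
○○○○○○○
○○○○○○○
○○○○○○○
[4] ○○○○○○○
○○○○○○○
○○○○○○○
○○○○○○○
○○●>○○○
○○●●○○○
○○○○○○○
○○○○○○○
○○○○○○○
[5] ○○○○○○○
○○○○○○○
○○○○○○○
○○○^○○○
○○●○○○○
○○●●○○○
○○○○○○○
○○○○○○○
○○○○○○○
[6] ○○○○○○○
○○○○○○○
○○○○○○○
○○○●>○○
○○●○○○○
○○●●○○○
○○○○○○○
○○○○○○○
○○○○○○○
[7] ○○○○○○○
○○○○○○○
○○○○○○○
○○○●●○○
○○●○v○○
○○●●○○○
○○○○○○○
○○○○○○○
○○○○○○○
[8] ○○○○○○○
○○○○○○○
○○○○○○○
○○○●●○○
○○●<●○○
○○●●○○○
○○○○○○○
○○○○○○○
○○○○○○○
[9] ○○○○○○○
○○○○○○○
○○○○○○○
○○○^●○○
○○●●●○○
○○●●○○○
○○○○○○○
○○○○○○○
○○○○○○○
[10] ○○○○○○○
○○○○○○○
○○○○○○○
○○<○●○○
○○●●●○○
○○●●○○○
○○○○○○○
○○○○○○○
○○○○○○○
[11] ○○○○○○○
○○○○○○○
○○^○○○○
○○●○●○○
○○●●●○○
○○●●○○○
○○○○○○○
○○○○○○○
○○○○○○○
[12] ○○○○○○○
○○○○○○○
○○●>○○○
○○●○●○○
○○●●●○○
○○●●○○○
○○○○○○○
○○○○○○○
○○○○○○○
[13] ○○○○○○○
○○○○○○○
○○●●○○○
○○●v●○○
○○●●●○○
○○●●○○○
○○○○○○○
○○○○○○○
○○○○○○○
[14] ○○○○○○○
○○○○○○○
○○●●○○○
○○<●●○○
○○●●●○○
○○●●○○○
○○○○○○○
○○○○○○○
○○○○○○○
[15] ○○○○○○○
○○○○○○○
○○●●○○○
○○○●●○○
○○v●●○○
○○●●○○○
○○○○○○○
○○○○○○○
○○○○○○○

4,2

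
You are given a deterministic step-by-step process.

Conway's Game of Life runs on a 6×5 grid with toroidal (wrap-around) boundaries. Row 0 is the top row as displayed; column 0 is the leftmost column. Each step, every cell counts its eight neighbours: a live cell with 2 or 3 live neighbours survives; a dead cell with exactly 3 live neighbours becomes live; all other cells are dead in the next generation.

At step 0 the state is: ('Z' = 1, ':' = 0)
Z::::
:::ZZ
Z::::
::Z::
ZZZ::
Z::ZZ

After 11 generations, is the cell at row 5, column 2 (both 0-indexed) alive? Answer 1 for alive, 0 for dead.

1

t=0: Z::::
:::ZZ
Z::::
::Z::
ZZZ::
Z::ZZ
t=1: Z::::
Z:::Z
:::ZZ
Z:Z::
Z:Z::
::ZZ:
t=2: ZZ:Z:
Z::Z:
:Z:Z:
Z:Z::
::Z:Z
::ZZZ
t=3: ZZ:::
Z::Z:
ZZ:Z:
Z:Z:Z
Z:Z:Z
:::::
t=4: ZZ::Z
:::::
:::Z:
::Z::
Z:::Z
::::Z
t=5: Z:::Z
Z:::Z
:::::
:::ZZ
Z::ZZ
:Z:Z:
t=6: :Z:Z:
Z:::Z
Z::Z:
Z::Z:
Z::::
:ZZZ:
t=7: :Z:Z:
ZZZZ:
ZZ:Z:
ZZ:::
Z::Z:
ZZ:ZZ
t=8: :::::
:::Z:
:::Z:
:::::
:::Z:
:Z:Z:
t=9: ::Z::
:::::
:::::
:::::
::Z::
::Z::
t=10: :::::
:::::
:::::
:::::
:::::
:ZZZ:
t=11: ::Z::
:::::
:::::
:::::
::Z::
::Z::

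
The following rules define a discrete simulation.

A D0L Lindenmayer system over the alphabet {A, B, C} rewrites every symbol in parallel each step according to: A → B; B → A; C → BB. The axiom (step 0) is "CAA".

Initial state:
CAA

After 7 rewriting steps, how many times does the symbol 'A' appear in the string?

0

[0] CAA
[1] BBBB
[2] AAAA
[3] BBBB
[4] AAAA
[5] BBBB
[6] AAAA
[7] BBBB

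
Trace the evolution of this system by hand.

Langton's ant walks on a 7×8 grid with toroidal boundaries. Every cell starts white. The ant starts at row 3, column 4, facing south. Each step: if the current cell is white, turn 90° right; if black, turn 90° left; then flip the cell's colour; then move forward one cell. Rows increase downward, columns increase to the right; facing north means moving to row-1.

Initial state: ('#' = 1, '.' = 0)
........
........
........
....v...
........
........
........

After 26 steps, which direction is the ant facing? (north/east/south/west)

step 0: ........
........
........
....v...
........
........
........
step 1: ........
........
........
...<#...
........
........
........
step 2: ........
........
...^....
...##...
........
........
........
step 3: ........
........
...#>...
...##...
........
........
........
step 4: ........
........
...##...
...#v...
........
........
........
step 5: ........
........
...##...
...#.>..
........
........
........
step 6: ........
........
...##...
...#.#..
.....v..
........
........
step 7: ........
........
...##...
...#.#..
....<#..
........
........
step 8: ........
........
...##...
...#^#..
....##..
........
........
step 9: ........
........
...##...
...##>..
....##..
........
........
step 10: ........
........
...##^..
...##...
....##..
........
........
step 11: ........
........
...###>.
...##...
....##..
........
........
step 12: ........
........
...####.
...##.v.
....##..
........
........
step 13: ........
........
...####.
...##<#.
....##..
........
........
step 14: ........
........
...##^#.
...####.
....##..
........
........
step 15: ........
........
...#<.#.
...####.
....##..
........
........
step 16: ........
........
...#..#.
...#v##.
....##..
........
........
step 17: ........
........
...#..#.
...#.>#.
....##..
........
........
step 18: ........
........
...#.^#.
...#..#.
....##..
........
........
step 19: ........
........
...#.#>.
...#..#.
....##..
........
........
step 20: ........
......^.
...#.#..
...#..#.
....##..
........
........
step 21: ........
......#>
...#.#..
...#..#.
....##..
........
........
step 22: ........
......##
...#.#.v
...#..#.
....##..
........
........
step 23: ........
......##
...#.#<#
...#..#.
....##..
........
........
step 24: ........
......^#
...#.###
...#..#.
....##..
........
........
step 25: ........
.....<.#
...#.###
...#..#.
....##..
........
........
step 26: .....^..
.....#.#
...#.###
...#..#.
....##..
........
........

north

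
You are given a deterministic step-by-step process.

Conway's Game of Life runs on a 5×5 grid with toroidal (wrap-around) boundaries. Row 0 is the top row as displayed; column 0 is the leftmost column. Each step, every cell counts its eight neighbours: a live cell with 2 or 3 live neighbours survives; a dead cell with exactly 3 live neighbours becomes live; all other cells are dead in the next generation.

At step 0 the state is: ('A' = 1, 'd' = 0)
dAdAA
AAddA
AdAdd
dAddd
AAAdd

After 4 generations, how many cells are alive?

6

gen 0: dAdAA
AAddA
AdAdd
dAddd
AAAdd
gen 1: dddAd
ddddd
ddAdA
ddddd
dddAA
gen 2: dddAA
dddAd
ddddd
ddddA
dddAA
gen 3: ddAdd
dddAA
ddddd
dddAA
Adddd
gen 4: dddAA
dddAd
ddddd
ddddA
dddAA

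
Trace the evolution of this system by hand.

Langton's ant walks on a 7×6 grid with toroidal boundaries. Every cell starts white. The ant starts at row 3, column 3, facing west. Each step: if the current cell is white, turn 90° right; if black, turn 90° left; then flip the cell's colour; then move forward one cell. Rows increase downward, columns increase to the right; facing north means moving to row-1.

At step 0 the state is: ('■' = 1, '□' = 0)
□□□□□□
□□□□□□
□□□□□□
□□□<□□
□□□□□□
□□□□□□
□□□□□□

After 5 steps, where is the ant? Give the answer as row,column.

4,3

step 0: □□□□□□
□□□□□□
□□□□□□
□□□<□□
□□□□□□
□□□□□□
□□□□□□
step 1: □□□□□□
□□□□□□
□□□^□□
□□□■□□
□□□□□□
□□□□□□
□□□□□□
step 2: □□□□□□
□□□□□□
□□□■>□
□□□■□□
□□□□□□
□□□□□□
□□□□□□
step 3: □□□□□□
□□□□□□
□□□■■□
□□□■v□
□□□□□□
□□□□□□
□□□□□□
step 4: □□□□□□
□□□□□□
□□□■■□
□□□<■□
□□□□□□
□□□□□□
□□□□□□
step 5: □□□□□□
□□□□□□
□□□■■□
□□□□■□
□□□v□□
□□□□□□
□□□□□□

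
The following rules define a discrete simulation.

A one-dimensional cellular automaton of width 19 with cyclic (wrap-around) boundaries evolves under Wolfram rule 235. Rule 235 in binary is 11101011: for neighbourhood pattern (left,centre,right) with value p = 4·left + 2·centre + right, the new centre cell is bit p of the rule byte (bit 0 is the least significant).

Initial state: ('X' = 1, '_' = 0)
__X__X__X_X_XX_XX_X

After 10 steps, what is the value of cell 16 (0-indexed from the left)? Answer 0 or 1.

gen 0: __X__X__X_X_XX_XX_X
gen 1: _X__X__X_X_XXXXXXX_
gen 2: X__X__X_X_XXXXXXXX_
gen 3: __X__X_X_XXXXXXXXXX
gen 4: _X__X_X_XXXXXXXXXXX
gen 5: X__X_X_XXXXXXXXXXXX
gen 6: X_X_X_XXXXXXXXXXXXX
gen 7: XX_X_XXXXXXXXXXXXXX
gen 8: XXX_XXXXXXXXXXXXXXX
gen 9: XXXXXXXXXXXXXXXXXXX
gen 10: XXXXXXXXXXXXXXXXXXX

1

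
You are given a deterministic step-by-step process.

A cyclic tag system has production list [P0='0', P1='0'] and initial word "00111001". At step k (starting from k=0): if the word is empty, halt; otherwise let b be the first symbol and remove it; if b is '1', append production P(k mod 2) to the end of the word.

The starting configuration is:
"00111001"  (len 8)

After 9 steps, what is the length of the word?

0) "00111001"  (len 8)
1) "0111001"  (len 7)
2) "111001"  (len 6)
3) "110010"  (len 6)
4) "100100"  (len 6)
5) "001000"  (len 6)
6) "01000"  (len 5)
7) "1000"  (len 4)
8) "0000"  (len 4)
9) "000"  (len 3)

3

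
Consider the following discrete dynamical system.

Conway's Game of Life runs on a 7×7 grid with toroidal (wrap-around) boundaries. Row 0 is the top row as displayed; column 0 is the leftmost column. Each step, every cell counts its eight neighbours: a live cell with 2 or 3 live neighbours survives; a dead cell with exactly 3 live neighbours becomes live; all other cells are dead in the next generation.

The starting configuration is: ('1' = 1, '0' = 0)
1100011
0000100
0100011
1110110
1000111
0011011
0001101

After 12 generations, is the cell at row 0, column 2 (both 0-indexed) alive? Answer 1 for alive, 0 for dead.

0

t=0: 1100011
0000100
0100011
1110110
1000111
0011011
0001101
t=1: 1001001
0100100
0111001
0011000
0000000
0010000
0101000
t=2: 1101100
0100111
1100100
0101000
0011000
0010000
1101000
t=3: 0001000
0000001
0101101
1101100
0101000
0000000
1001100
t=4: 0001100
1011110
0101101
0100010
1101100
0011100
0001100
t=5: 0000000
1100001
0100001
0100011
1100010
0100010
0000010
t=6: 1000001
0100001
0110000
0110010
0110110
1100110
0000000
t=7: 1000001
0110001
0000000
1000110
0000000
1111111
0100010
t=8: 0010011
0100001
1100011
0000000
0010000
1111111
0001000
t=9: 1010011
0110000
0100011
1100001
1010111
1100111
0000000
t=10: 1010001
0010000
0000011
0010100
0011100
0101100
0000100
t=11: 0101000
1100010
0001010
0010100
0100010
0000010
1110110
t=12: 0001010
1100001
0111011
0011110
0000110
1010010
1111111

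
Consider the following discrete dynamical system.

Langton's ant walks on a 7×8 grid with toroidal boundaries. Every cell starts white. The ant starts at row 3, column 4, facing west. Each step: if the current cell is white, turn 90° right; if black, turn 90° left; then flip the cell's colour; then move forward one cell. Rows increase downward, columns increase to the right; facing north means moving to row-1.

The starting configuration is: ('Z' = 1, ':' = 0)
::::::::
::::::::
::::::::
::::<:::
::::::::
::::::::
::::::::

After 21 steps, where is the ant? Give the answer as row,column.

[0] ::::::::
::::::::
::::::::
::::<:::
::::::::
::::::::
::::::::
[1] ::::::::
::::::::
::::^:::
::::Z:::
::::::::
::::::::
::::::::
[2] ::::::::
::::::::
::::Z>::
::::Z:::
::::::::
::::::::
::::::::
[3] ::::::::
::::::::
::::ZZ::
::::Zv::
::::::::
::::::::
::::::::
[4] ::::::::
::::::::
::::ZZ::
::::<Z::
::::::::
::::::::
::::::::
[5] ::::::::
::::::::
::::ZZ::
:::::Z::
::::v:::
::::::::
::::::::
[6] ::::::::
::::::::
::::ZZ::
:::::Z::
:::<Z:::
::::::::
::::::::
[7] ::::::::
::::::::
::::ZZ::
:::^:Z::
:::ZZ:::
::::::::
::::::::
[8] ::::::::
::::::::
::::ZZ::
:::Z>Z::
:::ZZ:::
::::::::
::::::::
[9] ::::::::
::::::::
::::ZZ::
:::ZZZ::
:::Zv:::
::::::::
::::::::
[10] ::::::::
::::::::
::::ZZ::
:::ZZZ::
:::Z:>::
::::::::
::::::::
[11] ::::::::
::::::::
::::ZZ::
:::ZZZ::
:::Z:Z::
:::::v::
::::::::
[12] ::::::::
::::::::
::::ZZ::
:::ZZZ::
:::Z:Z::
::::<Z::
::::::::
[13] ::::::::
::::::::
::::ZZ::
:::ZZZ::
:::Z^Z::
::::ZZ::
::::::::
[14] ::::::::
::::::::
::::ZZ::
:::ZZZ::
:::ZZ>::
::::ZZ::
::::::::
[15] ::::::::
::::::::
::::ZZ::
:::ZZ^::
:::ZZ:::
::::ZZ::
::::::::
[16] ::::::::
::::::::
::::ZZ::
:::Z<:::
:::ZZ:::
::::ZZ::
::::::::
[17] ::::::::
::::::::
::::ZZ::
:::Z::::
:::Zv:::
::::ZZ::
::::::::
[18] ::::::::
::::::::
::::ZZ::
:::Z::::
:::Z:>::
::::ZZ::
::::::::
[19] ::::::::
::::::::
::::ZZ::
:::Z::::
:::Z:Z::
::::Zv::
::::::::
[20] ::::::::
::::::::
::::ZZ::
:::Z::::
:::Z:Z::
::::Z:>:
::::::::
[21] ::::::::
::::::::
::::ZZ::
:::Z::::
:::Z:Z::
::::Z:Z:
::::::v:

6,6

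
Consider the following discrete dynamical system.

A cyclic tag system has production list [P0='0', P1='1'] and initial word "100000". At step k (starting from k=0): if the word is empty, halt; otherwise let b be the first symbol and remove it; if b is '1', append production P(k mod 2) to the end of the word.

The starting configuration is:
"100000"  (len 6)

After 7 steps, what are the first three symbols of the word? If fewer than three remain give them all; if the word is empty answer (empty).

(empty)

t=0: "100000"  (len 6)
t=1: "000000"  (len 6)
t=2: "00000"  (len 5)
t=3: "0000"  (len 4)
t=4: "000"  (len 3)
t=5: "00"  (len 2)
t=6: "0"  (len 1)
t=7: (halted — word empty)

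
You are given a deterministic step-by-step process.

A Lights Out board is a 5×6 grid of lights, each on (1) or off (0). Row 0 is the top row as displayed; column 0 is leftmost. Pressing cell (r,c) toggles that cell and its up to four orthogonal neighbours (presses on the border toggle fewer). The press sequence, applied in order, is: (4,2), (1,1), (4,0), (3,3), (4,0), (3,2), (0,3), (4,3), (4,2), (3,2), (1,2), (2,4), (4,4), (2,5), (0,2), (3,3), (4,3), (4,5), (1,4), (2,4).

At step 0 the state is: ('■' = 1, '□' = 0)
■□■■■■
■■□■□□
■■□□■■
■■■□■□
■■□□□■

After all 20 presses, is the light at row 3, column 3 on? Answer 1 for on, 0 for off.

0

k=0  ■□■■■■
■■□■□□
■■□□■■
■■■□■□
■■□□□■
k=1  ■□■■■■
■■□■□□
■■□□■■
■■□□■□
■□■■□■
k=2  ■■■■■■
□□■■□□
■□□□■■
■■□□■□
■□■■□■
k=3  ■■■■■■
□□■■□□
■□□□■■
□■□□■□
□■■■□■
k=4  ■■■■■■
□□■■□□
■□□■■■
□■■■□□
□■■□□■
k=5  ■■■■■■
□□■■□□
■□□■■■
■■■■□□
■□■□□■
k=6  ■■■■■■
□□■■□□
■□■■■■
■□□□□□
■□□□□■
k=7  ■■□□□■
□□■□□□
■□■■■■
■□□□□□
■□□□□■
k=8  ■■□□□■
□□■□□□
■□■■■■
■□□■□□
■□■■■■
k=9  ■■□□□■
□□■□□□
■□■■■■
■□■■□□
■■□□■■
k=10  ■■□□□■
□□■□□□
■□□■■■
■■□□□□
■■■□■■
k=11  ■■■□□■
□■□■□□
■□■■■■
■■□□□□
■■■□■■
k=12  ■■■□□■
□■□■■□
■□■□□□
■■□□■□
■■■□■■
k=13  ■■■□□■
□■□■■□
■□■□□□
■■□□□□
■■■■□□
k=14  ■■■□□■
□■□■■■
■□■□■■
■■□□□■
■■■■□□
k=15  ■□□■□■
□■■■■■
■□■□■■
■■□□□■
■■■■□□
k=16  ■□□■□■
□■■■■■
■□■■■■
■■■■■■
■■■□□□
k=17  ■□□■□■
□■■■■■
■□■■■■
■■■□■■
■■□■■□
k=18  ■□□■□■
□■■■■■
■□■■■■
■■■□■□
■■□■□■
k=19  ■□□■■■
□■■□□□
■□■■□■
■■■□■□
■■□■□■
k=20  ■□□■■■
□■■□■□
■□■□■□
■■■□□□
■■□■□■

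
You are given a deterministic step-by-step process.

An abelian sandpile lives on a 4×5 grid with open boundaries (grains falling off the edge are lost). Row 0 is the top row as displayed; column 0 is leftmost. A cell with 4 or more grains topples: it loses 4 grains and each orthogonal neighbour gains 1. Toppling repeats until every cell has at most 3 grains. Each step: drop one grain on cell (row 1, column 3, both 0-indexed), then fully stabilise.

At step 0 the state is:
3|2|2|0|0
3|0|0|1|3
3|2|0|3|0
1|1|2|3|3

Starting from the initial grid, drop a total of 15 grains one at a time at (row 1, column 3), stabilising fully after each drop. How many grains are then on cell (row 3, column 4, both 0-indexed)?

gen 0: 3|2|2|0|0
3|0|0|1|3
3|2|0|3|0
1|1|2|3|3
gen 1: 3|2|2|0|0
3|0|0|2|3
3|2|0|3|0
1|1|2|3|3
gen 2: 3|2|2|0|0
3|0|0|3|3
3|2|0|3|0
1|1|2|3|3
gen 3: 3|2|2|1|1
3|0|1|2|0
3|2|1|1|3
1|1|3|1|0
gen 4: 3|2|2|1|1
3|0|1|3|0
3|2|1|1|3
1|1|3|1|0
gen 5: 3|2|2|2|1
3|0|2|0|1
3|2|1|2|3
1|1|3|1|0
gen 6: 3|2|2|2|1
3|0|2|1|1
3|2|1|2|3
1|1|3|1|0
gen 7: 3|2|2|2|1
3|0|2|2|1
3|2|1|2|3
1|1|3|1|0
gen 8: 3|2|2|2|1
3|0|2|3|1
3|2|1|2|3
1|1|3|1|0
gen 9: 3|2|2|3|1
3|0|3|0|2
3|2|1|3|3
1|1|3|1|0
gen 10: 3|2|2|3|1
3|0|3|1|2
3|2|1|3|3
1|1|3|1|0
gen 11: 3|2|2|3|1
3|0|3|2|2
3|2|1|3|3
1|1|3|1|0
gen 12: 3|2|2|3|1
3|0|3|3|2
3|2|1|3|3
1|1|3|1|0
gen 13: 3|3|0|2|3
3|1|2|0|1
3|2|3|2|1
1|1|3|2|1
gen 14: 3|3|0|2|3
3|1|2|1|1
3|2|3|2|1
1|1|3|2|1
gen 15: 3|3|0|2|3
3|1|2|2|1
3|2|3|2|1
1|1|3|2|1

1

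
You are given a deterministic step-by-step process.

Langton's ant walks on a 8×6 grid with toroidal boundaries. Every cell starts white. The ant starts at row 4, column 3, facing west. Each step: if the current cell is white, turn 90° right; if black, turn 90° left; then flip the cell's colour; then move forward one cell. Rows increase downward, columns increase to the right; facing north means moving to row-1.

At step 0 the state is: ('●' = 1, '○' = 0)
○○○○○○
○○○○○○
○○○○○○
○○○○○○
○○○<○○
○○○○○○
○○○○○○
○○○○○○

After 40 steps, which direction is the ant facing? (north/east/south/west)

west

[0] ○○○○○○
○○○○○○
○○○○○○
○○○○○○
○○○<○○
○○○○○○
○○○○○○
○○○○○○
[1] ○○○○○○
○○○○○○
○○○○○○
○○○^○○
○○○●○○
○○○○○○
○○○○○○
○○○○○○
[2] ○○○○○○
○○○○○○
○○○○○○
○○○●>○
○○○●○○
○○○○○○
○○○○○○
○○○○○○
[3] ○○○○○○
○○○○○○
○○○○○○
○○○●●○
○○○●v○
○○○○○○
○○○○○○
○○○○○○
[4] ○○○○○○
○○○○○○
○○○○○○
○○○●●○
○○○<●○
○○○○○○
○○○○○○
○○○○○○
[5] ○○○○○○
○○○○○○
○○○○○○
○○○●●○
○○○○●○
○○○v○○
○○○○○○
○○○○○○
[6] ○○○○○○
○○○○○○
○○○○○○
○○○●●○
○○○○●○
○○<●○○
○○○○○○
○○○○○○
[7] ○○○○○○
○○○○○○
○○○○○○
○○○●●○
○○^○●○
○○●●○○
○○○○○○
○○○○○○
[8] ○○○○○○
○○○○○○
○○○○○○
○○○●●○
○○●>●○
○○●●○○
○○○○○○
○○○○○○
[9] ○○○○○○
○○○○○○
○○○○○○
○○○●●○
○○●●●○
○○●v○○
○○○○○○
○○○○○○
[10] ○○○○○○
○○○○○○
○○○○○○
○○○●●○
○○●●●○
○○●○>○
○○○○○○
○○○○○○
[11] ○○○○○○
○○○○○○
○○○○○○
○○○●●○
○○●●●○
○○●○●○
○○○○v○
○○○○○○
[12] ○○○○○○
○○○○○○
○○○○○○
○○○●●○
○○●●●○
○○●○●○
○○○<●○
○○○○○○
[13] ○○○○○○
○○○○○○
○○○○○○
○○○●●○
○○●●●○
○○●^●○
○○○●●○
○○○○○○
[14] ○○○○○○
○○○○○○
○○○○○○
○○○●●○
○○●●●○
○○●●>○
○○○●●○
○○○○○○
[15] ○○○○○○
○○○○○○
○○○○○○
○○○●●○
○○●●^○
○○●●○○
○○○●●○
○○○○○○
[16] ○○○○○○
○○○○○○
○○○○○○
○○○●●○
○○●<○○
○○●●○○
○○○●●○
○○○○○○
[17] ○○○○○○
○○○○○○
○○○○○○
○○○●●○
○○●○○○
○○●v○○
○○○●●○
○○○○○○
[18] ○○○○○○
○○○○○○
○○○○○○
○○○●●○
○○●○○○
○○●○>○
○○○●●○
○○○○○○
[19] ○○○○○○
○○○○○○
○○○○○○
○○○●●○
○○●○○○
○○●○●○
○○○●v○
○○○○○○
[20] ○○○○○○
○○○○○○
○○○○○○
○○○●●○
○○●○○○
○○●○●○
○○○●○>
○○○○○○
[21] ○○○○○○
○○○○○○
○○○○○○
○○○●●○
○○●○○○
○○●○●○
○○○●○●
○○○○○v
[22] ○○○○○○
○○○○○○
○○○○○○
○○○●●○
○○●○○○
○○●○●○
○○○●○●
○○○○<●
[23] ○○○○○○
○○○○○○
○○○○○○
○○○●●○
○○●○○○
○○●○●○
○○○●^●
○○○○●●
[24] ○○○○○○
○○○○○○
○○○○○○
○○○●●○
○○●○○○
○○●○●○
○○○●●>
○○○○●●
[25] ○○○○○○
○○○○○○
○○○○○○
○○○●●○
○○●○○○
○○●○●^
○○○●●○
○○○○●●
[26] ○○○○○○
○○○○○○
○○○○○○
○○○●●○
○○●○○○
>○●○●●
○○○●●○
○○○○●●
[27] ○○○○○○
○○○○○○
○○○○○○
○○○●●○
○○●○○○
●○●○●●
v○○●●○
○○○○●●
[28] ○○○○○○
○○○○○○
○○○○○○
○○○●●○
○○●○○○
●○●○●●
●○○●●<
○○○○●●
[29] ○○○○○○
○○○○○○
○○○○○○
○○○●●○
○○●○○○
●○●○●^
●○○●●●
○○○○●●
[30] ○○○○○○
○○○○○○
○○○○○○
○○○●●○
○○●○○○
●○●○<○
●○○●●●
○○○○●●
[31] ○○○○○○
○○○○○○
○○○○○○
○○○●●○
○○●○○○
●○●○○○
●○○●v●
○○○○●●
[32] ○○○○○○
○○○○○○
○○○○○○
○○○●●○
○○●○○○
●○●○○○
●○○●○>
○○○○●●
[33] ○○○○○○
○○○○○○
○○○○○○
○○○●●○
○○●○○○
●○●○○^
●○○●○○
○○○○●●
[34] ○○○○○○
○○○○○○
○○○○○○
○○○●●○
○○●○○○
>○●○○●
●○○●○○
○○○○●●
[35] ○○○○○○
○○○○○○
○○○○○○
○○○●●○
^○●○○○
○○●○○●
●○○●○○
○○○○●●
[36] ○○○○○○
○○○○○○
○○○○○○
○○○●●○
●>●○○○
○○●○○●
●○○●○○
○○○○●●
[37] ○○○○○○
○○○○○○
○○○○○○
○○○●●○
●●●○○○
○v●○○●
●○○●○○
○○○○●●
[38] ○○○○○○
○○○○○○
○○○○○○
○○○●●○
●●●○○○
<●●○○●
●○○●○○
○○○○●●
[39] ○○○○○○
○○○○○○
○○○○○○
○○○●●○
^●●○○○
●●●○○●
●○○●○○
○○○○●●
[40] ○○○○○○
○○○○○○
○○○○○○
○○○●●○
○●●○○<
●●●○○●
●○○●○○
○○○○●●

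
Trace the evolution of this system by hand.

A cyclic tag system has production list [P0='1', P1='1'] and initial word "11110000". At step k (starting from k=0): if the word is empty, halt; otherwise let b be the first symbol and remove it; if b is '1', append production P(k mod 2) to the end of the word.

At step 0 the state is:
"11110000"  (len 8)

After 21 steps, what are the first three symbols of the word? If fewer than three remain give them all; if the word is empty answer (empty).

111

[0] "11110000"  (len 8)
[1] "11100001"  (len 8)
[2] "11000011"  (len 8)
[3] "10000111"  (len 8)
[4] "00001111"  (len 8)
[5] "0001111"  (len 7)
[6] "001111"  (len 6)
[7] "01111"  (len 5)
[8] "1111"  (len 4)
[9] "1111"  (len 4)
[10] "1111"  (len 4)
[11] "1111"  (len 4)
[12] "1111"  (len 4)
[13] "1111"  (len 4)
[14] "1111"  (len 4)
[15] "1111"  (len 4)
[16] "1111"  (len 4)
[17] "1111"  (len 4)
[18] "1111"  (len 4)
[19] "1111"  (len 4)
[20] "1111"  (len 4)
[21] "1111"  (len 4)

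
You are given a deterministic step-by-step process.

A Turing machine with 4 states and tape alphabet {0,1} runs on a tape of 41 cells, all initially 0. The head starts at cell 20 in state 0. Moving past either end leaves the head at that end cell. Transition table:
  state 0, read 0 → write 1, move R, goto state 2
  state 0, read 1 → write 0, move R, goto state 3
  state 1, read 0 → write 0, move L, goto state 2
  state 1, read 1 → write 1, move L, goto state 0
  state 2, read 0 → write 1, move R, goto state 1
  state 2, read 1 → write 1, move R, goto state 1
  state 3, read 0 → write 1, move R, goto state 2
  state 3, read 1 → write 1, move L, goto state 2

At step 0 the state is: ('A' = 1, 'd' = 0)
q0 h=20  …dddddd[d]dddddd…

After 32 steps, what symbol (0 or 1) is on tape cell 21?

1

gen 0: q0 h=20  …dddddd[d]dddddd…
gen 1: q2 h=21  …dddddA[d]dddddd…
gen 2: q1 h=22  …ddddAA[d]dddddd…
gen 3: q2 h=21  …dddddA[A]dddddd…
gen 4: q1 h=22  …ddddAA[d]dddddd…
gen 5: q2 h=21  …dddddA[A]dddddd…
gen 6: q1 h=22  …ddddAA[d]dddddd…
gen 7: q2 h=21  …dddddA[A]dddddd…
gen 8: q1 h=22  …ddddAA[d]dddddd…
gen 9: q2 h=21  …dddddA[A]dddddd…
gen 10: q1 h=22  …ddddAA[d]dddddd…
gen 11: q2 h=21  …dddddA[A]dddddd…
gen 12: q1 h=22  …ddddAA[d]dddddd…
gen 13: q2 h=21  …dddddA[A]dddddd…
gen 14: q1 h=22  …ddddAA[d]dddddd…
gen 15: q2 h=21  …dddddA[A]dddddd…
gen 16: q1 h=22  …ddddAA[d]dddddd…
gen 17: q2 h=21  …dddddA[A]dddddd…
gen 18: q1 h=22  …ddddAA[d]dddddd…
gen 19: q2 h=21  …dddddA[A]dddddd…
gen 20: q1 h=22  …ddddAA[d]dddddd…
gen 21: q2 h=21  …dddddA[A]dddddd…
gen 22: q1 h=22  …ddddAA[d]dddddd…
gen 23: q2 h=21  …dddddA[A]dddddd…
gen 24: q1 h=22  …ddddAA[d]dddddd…
gen 25: q2 h=21  …dddddA[A]dddddd…
gen 26: q1 h=22  …ddddAA[d]dddddd…
gen 27: q2 h=21  …dddddA[A]dddddd…
gen 28: q1 h=22  …ddddAA[d]dddddd…
gen 29: q2 h=21  …dddddA[A]dddddd…
gen 30: q1 h=22  …ddddAA[d]dddddd…
gen 31: q2 h=21  …dddddA[A]dddddd…
gen 32: q1 h=22  …ddddAA[d]dddddd…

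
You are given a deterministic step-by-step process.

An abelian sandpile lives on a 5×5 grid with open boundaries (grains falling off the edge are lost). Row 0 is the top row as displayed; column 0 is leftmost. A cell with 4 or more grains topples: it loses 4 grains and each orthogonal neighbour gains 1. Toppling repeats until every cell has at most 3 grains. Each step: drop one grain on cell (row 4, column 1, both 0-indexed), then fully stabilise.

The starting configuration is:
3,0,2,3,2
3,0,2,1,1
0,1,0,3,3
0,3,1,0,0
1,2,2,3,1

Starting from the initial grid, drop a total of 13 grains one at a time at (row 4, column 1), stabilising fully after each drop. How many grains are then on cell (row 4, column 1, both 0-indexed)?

[0] 3,0,2,3,2
3,0,2,1,1
0,1,0,3,3
0,3,1,0,0
1,2,2,3,1
[1] 3,0,2,3,2
3,0,2,1,1
0,1,0,3,3
0,3,1,0,0
1,3,2,3,1
[2] 3,0,2,3,2
3,0,2,1,1
0,2,0,3,3
1,0,2,0,0
2,1,3,3,1
[3] 3,0,2,3,2
3,0,2,1,1
0,2,0,3,3
1,0,2,0,0
2,2,3,3,1
[4] 3,0,2,3,2
3,0,2,1,1
0,2,0,3,3
1,0,2,0,0
2,3,3,3,1
[5] 3,0,2,3,2
3,0,2,1,1
0,2,0,3,3
1,1,3,1,0
3,1,1,0,2
[6] 3,0,2,3,2
3,0,2,1,1
0,2,0,3,3
1,1,3,1,0
3,2,1,0,2
[7] 3,0,2,3,2
3,0,2,1,1
0,2,0,3,3
1,1,3,1,0
3,3,1,0,2
[8] 3,0,2,3,2
3,0,2,1,1
0,2,0,3,3
2,2,3,1,0
0,1,2,0,2
[9] 3,0,2,3,2
3,0,2,1,1
0,2,0,3,3
2,2,3,1,0
0,2,2,0,2
[10] 3,0,2,3,2
3,0,2,1,1
0,2,0,3,3
2,2,3,1,0
0,3,2,0,2
[11] 3,0,2,3,2
3,0,2,1,1
0,2,0,3,3
2,3,3,1,0
1,0,3,0,2
[12] 3,0,2,3,2
3,0,2,1,1
0,2,0,3,3
2,3,3,1,0
1,1,3,0,2
[13] 3,0,2,3,2
3,0,2,1,1
0,2,0,3,3
2,3,3,1,0
1,2,3,0,2

2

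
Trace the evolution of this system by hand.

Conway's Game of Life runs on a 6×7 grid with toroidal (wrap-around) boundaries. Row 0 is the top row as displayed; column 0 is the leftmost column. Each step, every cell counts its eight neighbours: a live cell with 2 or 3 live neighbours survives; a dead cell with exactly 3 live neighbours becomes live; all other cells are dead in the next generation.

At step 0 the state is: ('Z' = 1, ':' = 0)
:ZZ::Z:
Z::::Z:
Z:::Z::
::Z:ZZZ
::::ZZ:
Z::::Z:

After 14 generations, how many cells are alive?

k=0  :ZZ::Z:
Z::::Z:
Z:::Z::
::Z:ZZZ
::::ZZ:
Z::::Z:
k=1  ZZ::ZZ:
Z:::ZZ:
ZZ:ZZ::
::::::Z
:::Z:::
:Z:::Z:
k=2  ZZ:::::
::Z::::
ZZ:ZZ::
Z:ZZZ::
:::::::
ZZZ::ZZ
k=3  :::::::
::ZZ:::
Z:::Z::
Z:Z:Z::
::::ZZ:
::Z:::Z
k=4  ::ZZ:::
:::Z:::
::Z:Z::
:Z::Z:Z
:Z::ZZZ
:::::Z:
k=5  ::ZZZ::
::::Z::
::Z:ZZ:
:ZZ:Z:Z
::::Z:Z
::ZZ:ZZ
k=6  ::Z::::
::Z::::
:ZZ:Z::
ZZZ:Z:Z
:Z::Z:Z
::Z:::Z
k=7  :ZZZ:::
::Z::::
:::::Z:
::::Z:Z
::::::Z
ZZZZ:Z:
k=8  Z:::Z::
:ZZZ:::
:::::Z:
::::::Z
:ZZZZ:Z
Z::ZZ:Z
k=9  Z:::ZZZ
:ZZZZ::
::Z::::
Z:ZZZ:Z
:ZZ:Z:Z
::::::Z
k=10  ZZZ:Z:Z
ZZZ:Z:Z
Z::::Z:
Z:::Z:Z
:ZZ:Z:Z
:Z:ZZ::
k=11  ::::Z:Z
::Z:Z::
:::ZZ::
:::ZZ::
:ZZ:Z:Z
::::Z:Z
k=12  ::::Z::
::::Z::
::Z::Z:
:::::::
Z:Z:Z::
::::Z:Z
k=13  :::ZZ::
:::ZZZ:
:::::::
:Z:Z:::
:::Z:Z:
::::Z::
k=14  :::::::
:::Z:Z:
::ZZ:::
::Z:Z::
::ZZ:::
:::::Z:

9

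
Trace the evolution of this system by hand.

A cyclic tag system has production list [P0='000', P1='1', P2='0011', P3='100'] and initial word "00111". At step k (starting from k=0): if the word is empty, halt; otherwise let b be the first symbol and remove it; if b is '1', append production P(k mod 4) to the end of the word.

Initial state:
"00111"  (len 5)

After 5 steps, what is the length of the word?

10

k=0  "00111"  (len 5)
k=1  "0111"  (len 4)
k=2  "111"  (len 3)
k=3  "110011"  (len 6)
k=4  "10011100"  (len 8)
k=5  "0011100000"  (len 10)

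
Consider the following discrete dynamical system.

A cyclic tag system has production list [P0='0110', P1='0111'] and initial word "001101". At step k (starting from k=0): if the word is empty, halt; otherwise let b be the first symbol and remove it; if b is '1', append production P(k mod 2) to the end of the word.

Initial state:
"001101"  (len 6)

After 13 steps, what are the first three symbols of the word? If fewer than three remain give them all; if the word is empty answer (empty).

gen 0: "001101"  (len 6)
gen 1: "01101"  (len 5)
gen 2: "1101"  (len 4)
gen 3: "1010110"  (len 7)
gen 4: "0101100111"  (len 10)
gen 5: "101100111"  (len 9)
gen 6: "011001110111"  (len 12)
gen 7: "11001110111"  (len 11)
gen 8: "10011101110111"  (len 14)
gen 9: "00111011101110110"  (len 17)
gen 10: "0111011101110110"  (len 16)
gen 11: "111011101110110"  (len 15)
gen 12: "110111011101100111"  (len 18)
gen 13: "101110111011001110110"  (len 21)

101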